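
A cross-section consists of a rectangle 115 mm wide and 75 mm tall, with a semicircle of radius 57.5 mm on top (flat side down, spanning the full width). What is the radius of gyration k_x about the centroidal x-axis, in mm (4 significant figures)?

k_x ≈ 35.75 mm

Break the section into simple shapes (no overlaps), measuring from the bottom-left corner of the bounding box.
Rectangular body: 115 × 75, A = 8 625 mm², y = 37.5 mm, Ī = 4 042 969 mm⁴.
Semicircular cap: semicircle r = 57.5, A = 5193.45 mm², y = 99.4038 mm, Ī = 1 199 785 mm⁴.
Centroid: ȳ = ΣA·y / ΣA = 60.7656 mm.
Transfer each piece to the centroidal x-axis using Ī + A·d² with d = y − 60.7656:
  rectangular body: d = -23.2656 mm → contributes +8 711 560 mm⁴
  semicircular cap: d = 38.6382 mm → contributes +8 953 136 mm⁴
Total I = 17 664 696 mm⁴.
Radius of gyration: k = √(I/A) = √(17 664 696 / 13818.4) = 35.7539 mm.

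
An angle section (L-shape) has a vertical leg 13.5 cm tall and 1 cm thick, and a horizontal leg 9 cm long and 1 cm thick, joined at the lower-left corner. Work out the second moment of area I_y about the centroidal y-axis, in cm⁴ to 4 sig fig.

Decompose the section into non-overlapping parts with the origin at the bottom-left of its bounding rectangle.
Vertical leg: 1 × 13.5, A = 13.5 cm², x = 0.5 cm, Ī = 1.125 cm⁴.
Horizontal leg (remainder): 8 × 1, A = 8 cm², x = 5 cm, Ī = 42.6667 cm⁴.
Centroid: x̄ = ΣA·x / ΣA = 2.17442 cm.
Transfer each piece to the centroidal y-axis using Ī + A·d² with d = x − 2.17442:
  vertical leg: d = -1.67442 cm → contributes +38.9746 cm⁴
  horizontal leg (remainder): d = 2.82558 cm → contributes +106.538 cm⁴
Total I = 145.513 cm⁴.

I_y ≈ 145.5 cm⁴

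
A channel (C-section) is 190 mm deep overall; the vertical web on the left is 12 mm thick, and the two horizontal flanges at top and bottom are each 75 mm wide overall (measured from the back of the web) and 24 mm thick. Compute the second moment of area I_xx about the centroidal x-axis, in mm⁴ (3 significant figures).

I_xx ≈ 2.78 × 10⁷ mm⁴

Treat the section as a set of non-overlapping primitives; coordinates are from the bounding-box lower-left.
Web: 12 × 190, A = 2 280 mm², y = 95 mm, Ī = 6 859 000 mm⁴.
Top flange (beyond web): 63 × 24, A = 1 512 mm², y = 178 mm, Ī = 72 576 mm⁴.
Bottom flange (beyond web): 63 × 24, A = 1 512 mm², y = 12 mm, Ī = 72 576 mm⁴.
By symmetry the centroid is at mid-height, ȳ = 95 mm.
Transfer each piece to the centroidal x-axis using Ī + A·d² with d = y − 95:
  web: d = 0 mm → contributes +6 859 000 mm⁴
  top flange (beyond web): d = 83 mm → contributes +10 488 744 mm⁴
  bottom flange (beyond web): d = -83 mm → contributes +10 488 744 mm⁴
Total I = 27 836 488 mm⁴.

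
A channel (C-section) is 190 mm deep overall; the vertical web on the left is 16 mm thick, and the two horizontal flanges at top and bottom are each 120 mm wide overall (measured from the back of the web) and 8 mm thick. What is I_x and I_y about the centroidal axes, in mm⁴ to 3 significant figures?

Break the section into simple shapes (no overlaps), measuring from the bottom-left corner of the bounding box.
Web: 16 × 190, A = 3 040 mm², y = 95 mm, Ī = 9 145 333 mm⁴.
Top flange (beyond web): 104 × 8, A = 832 mm², y = 186 mm, Ī = 4437.3 mm⁴.
Bottom flange (beyond web): 104 × 8, A = 832 mm², y = 4 mm, Ī = 4437.3 mm⁴.
By symmetry the centroid is at mid-height, ȳ = 95 mm.
Transfer each piece to the centroidal x-axis using Ī + A·d² with d = y − 95:
  web: d = 0 mm → contributes +9 145 333 mm⁴
  top flange (beyond web): d = 91 mm → contributes +6 894 229 mm⁴
  bottom flange (beyond web): d = -91 mm → contributes +6 894 229 mm⁴
Total I = 22 933 792 mm⁴.
For the y-axis: x̄ = 29.224 mm.
Repeating about the centroidal y-axis gives I_y = 5 436 019 mm⁴.

I_x ≈ 2.29 × 10⁷ mm⁴, I_y ≈ 5.44 × 10⁶ mm⁴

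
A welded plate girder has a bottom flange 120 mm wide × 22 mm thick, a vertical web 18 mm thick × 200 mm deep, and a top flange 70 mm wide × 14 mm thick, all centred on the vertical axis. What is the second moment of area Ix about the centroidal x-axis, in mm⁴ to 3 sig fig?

Break the section into simple shapes (no overlaps), measuring from the bottom-left corner of the bounding box.
Bottom plate: 120 × 22, A = 2 640 mm², y = 11 mm, Ī = 106 480 mm⁴.
Web plate: 18 × 200, A = 3 600 mm², y = 122 mm, Ī = 12 000 000 mm⁴.
Top plate: 70 × 14, A = 980 mm², y = 229 mm, Ī = 16 007 mm⁴.
Centroid: ȳ = ΣA·y / ΣA = 95.936 mm.
Transfer each piece to the centroidal x-axis using Ī + A·d² with d = y − 95.936:
  bottom plate: d = -84.936 mm → contributes +19 151 897 mm⁴
  web plate: d = 26.064 mm → contributes +14 445 541 mm⁴
  top plate: d = 133.06 mm → contributes +17 367 839 mm⁴
Total I = 50 965 277 mm⁴.

Ix ≈ 5.10 × 10⁷ mm⁴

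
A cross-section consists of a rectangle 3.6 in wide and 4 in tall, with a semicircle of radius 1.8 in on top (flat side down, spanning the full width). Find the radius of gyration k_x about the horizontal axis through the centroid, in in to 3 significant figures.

k_x ≈ 1.59 in

Break the section into simple shapes (no overlaps), measuring from the bottom-left corner of the bounding box.
Rectangular body: 3.6 × 4, A = 14.4 in², y = 2 in, Ī = 19.2 in⁴.
Semicircular cap: semicircle r = 1.8, A = 5.0894 in², y = 4.7639 in, Ī = 1.1522 in⁴.
Centroid: ȳ = ΣA·y / ΣA = 2.7218 in.
Transfer each piece to the horizontal axis through the centroid using Ī + A·d² with d = y − 2.7218:
  rectangular body: d = -0.72177 in → contributes +26.702 in⁴
  semicircular cap: d = 2.0422 in → contributes +22.377 in⁴
Total I = 49.079 in⁴.
Radius of gyration: k = √(I/A) = √(49.079 / 19.489) = 1.5869 in.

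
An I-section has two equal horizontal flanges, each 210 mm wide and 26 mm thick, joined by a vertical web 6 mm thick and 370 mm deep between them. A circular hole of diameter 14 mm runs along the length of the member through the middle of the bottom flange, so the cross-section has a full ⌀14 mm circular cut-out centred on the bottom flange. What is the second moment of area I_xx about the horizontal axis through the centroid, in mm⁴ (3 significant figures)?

Split into non-overlapping primitives; take the origin at the lower-left of the bounding box.
Bottom flange: 210 × 26, A = 5 460 mm², y = 13 mm, Ī = 307 580 mm⁴.
Web: 6 × 370, A = 2 220 mm², y = 211 mm, Ī = 25 326 500 mm⁴.
Top flange: 210 × 26, A = 5 460 mm², y = 409 mm, Ī = 307 580 mm⁴.
Hole (subtracted): ⌀14, A = 153.94 mm², y = 13 mm, Ī = 1885.7 mm⁴.
Centroid: ȳ = ΣA·y / ΣA = 213.35 mm.
Transfer each piece to the horizontal axis through the centroid using Ī + A·d² with d = y − 213.35:
  bottom flange: d = -200.35 mm → contributes +219 466 329 mm⁴
  web: d = -2.3471 mm → contributes +25 338 730 mm⁴
  top flange: d = 195.65 mm → contributes +209 316 669 mm⁴
  hole: d = -200.35 mm → contributes −6 180 799 mm⁴
Total I = 447 940 928 mm⁴.

I_xx ≈ 4.48 × 10⁸ mm⁴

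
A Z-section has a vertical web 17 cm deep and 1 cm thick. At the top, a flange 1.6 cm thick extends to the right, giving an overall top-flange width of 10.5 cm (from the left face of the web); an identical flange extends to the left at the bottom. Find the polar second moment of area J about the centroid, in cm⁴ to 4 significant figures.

J ≈ 3286 cm⁴

Split into non-overlapping primitives; take the origin at the lower-left of the bounding box.
Web: 1 × 17, A = 17 cm², y = 8.5 cm, Ī = 409.417 cm⁴.
Top flange (beyond web): 9.5 × 1.6, A = 15.2 cm², y = 16.2 cm, Ī = 3.24267 cm⁴.
Bottom flange (beyond web): 9.5 × 1.6, A = 15.2 cm², y = 0.8 cm, Ī = 3.24267 cm⁴.
Centroid: ȳ = ΣA·y / ΣA = 8.5 cm.
Transfer each piece to the centroidal x-axis using Ī + A·d² with d = y − 8.5:
  web: d = 0 cm → contributes +409.417 cm⁴
  top flange (beyond web): d = 7.7 cm → contributes +904.451 cm⁴
  bottom flange (beyond web): d = -7.7 cm → contributes +904.451 cm⁴
Total I = 2218.32 cm⁴.
For the y-axis: x̄ = 10 cm.
Repeating about the centroidal y-axis gives I_y = 1067.95 cm⁴.
Polar second moment: J = I_x + I_y = 3286.27 cm⁴.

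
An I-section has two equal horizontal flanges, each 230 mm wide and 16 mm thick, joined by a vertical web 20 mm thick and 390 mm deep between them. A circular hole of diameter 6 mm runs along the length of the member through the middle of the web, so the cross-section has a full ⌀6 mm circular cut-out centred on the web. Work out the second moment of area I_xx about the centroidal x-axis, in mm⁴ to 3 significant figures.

Decompose the section into non-overlapping parts with the origin at the bottom-left of its bounding rectangle.
Bottom flange: 230 × 16, A = 3 680 mm², y = 8 mm, Ī = 78 507 mm⁴.
Web: 20 × 390, A = 7 800 mm², y = 211 mm, Ī = 98 865 000 mm⁴.
Top flange: 230 × 16, A = 3 680 mm², y = 414 mm, Ī = 78 507 mm⁴.
Hole (subtracted): ⌀6, A = 28.274 mm², y = 211 mm, Ī = 63.617 mm⁴.
By symmetry the centroid is at mid-height, ȳ = 211 mm.
Transfer each piece to the centroidal x-axis using Ī + A·d² with d = y − 211:
  bottom flange: d = -203 mm → contributes +151 727 627 mm⁴
  web: d = 0 mm → contributes +98 865 000 mm⁴
  top flange: d = 203 mm → contributes +151 727 627 mm⁴
  hole: d = 0 mm → contributes −63.617 mm⁴
Total I = 402 320 190 mm⁴.

I_xx ≈ 4.02 × 10⁸ mm⁴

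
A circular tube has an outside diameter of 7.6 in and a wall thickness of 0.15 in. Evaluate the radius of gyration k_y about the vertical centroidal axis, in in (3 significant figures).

Decompose the section into non-overlapping parts with the origin at the bottom-left of its bounding rectangle.
Outer circle: ⌀7.6, A = 45.365 in², x = 3.8 in, Ī = 163.77 in⁴.
Bore (subtracted): ⌀7.3, A = 41.854 in², x = 3.8 in, Ī = 139.4 in⁴.
By symmetry the centroid is at mid-width, x̄ = 3.8 in.
All pieces are centred on the vertical centroidal axis, so I = ΣĪ (holes subtracted) = 24.367 in⁴.
Radius of gyration: k = √(I/A) = √(24.367 / 3.5107) = 2.6345 in.

k_y ≈ 2.63 in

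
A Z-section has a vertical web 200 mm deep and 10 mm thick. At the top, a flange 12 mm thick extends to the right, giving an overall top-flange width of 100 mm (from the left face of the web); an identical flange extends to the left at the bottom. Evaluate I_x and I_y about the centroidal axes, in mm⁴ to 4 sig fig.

I_x ≈ 2.578 × 10⁷ mm⁴, I_y ≈ 6.875 × 10⁶ mm⁴

Decompose the section into non-overlapping parts with the origin at the bottom-left of its bounding rectangle.
Web: 10 × 200, A = 2 000 mm², y = 100 mm, Ī = 6 666 667 mm⁴.
Top flange (beyond web): 90 × 12, A = 1 080 mm², y = 194 mm, Ī = 12 960 mm⁴.
Bottom flange (beyond web): 90 × 12, A = 1 080 mm², y = 6 mm, Ī = 12 960 mm⁴.
Centroid: ȳ = ΣA·y / ΣA = 100 mm.
Transfer each piece to the centroidal x-axis using Ī + A·d² with d = y − 100:
  web: d = 0 mm → contributes +6 666 667 mm⁴
  top flange (beyond web): d = 94 mm → contributes +9 555 840 mm⁴
  bottom flange (beyond web): d = -94 mm → contributes +9 555 840 mm⁴
Total I = 25 778 347 mm⁴.
For the y-axis: x̄ = 95 mm.
Repeating about the centroidal y-axis gives I_y = 6 874 667 mm⁴.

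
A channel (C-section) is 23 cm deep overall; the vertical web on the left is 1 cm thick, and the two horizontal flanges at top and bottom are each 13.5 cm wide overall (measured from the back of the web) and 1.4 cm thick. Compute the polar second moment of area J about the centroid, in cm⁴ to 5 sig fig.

J ≈ 6192.1 cm⁴

Split into non-overlapping primitives; take the origin at the lower-left of the bounding box.
Web: 1 × 23, A = 23 cm², y = 11.5 cm, Ī = 1013.917 cm⁴.
Top flange (beyond web): 12.5 × 1.4, A = 17.5 cm², y = 22.3 cm, Ī = 2.858333 cm⁴.
Bottom flange (beyond web): 12.5 × 1.4, A = 17.5 cm², y = 0.7 cm, Ī = 2.858333 cm⁴.
By symmetry the centroid is at mid-height, ȳ = 11.5 cm.
Transfer each piece to the centroidal x-axis using Ī + A·d² with d = y − 11.5:
  web: d = 0 cm → contributes +1013.917 cm⁴
  top flange (beyond web): d = 10.8 cm → contributes +2044.058 cm⁴
  bottom flange (beyond web): d = -10.8 cm → contributes +2044.058 cm⁴
Total I = 5102.033 cm⁴.
For the y-axis: x̄ = 4.573276 cm.
Repeating about the centroidal y-axis gives I_y = 1090.022 cm⁴.
Polar second moment: J = I_x + I_y = 6192.055 cm⁴.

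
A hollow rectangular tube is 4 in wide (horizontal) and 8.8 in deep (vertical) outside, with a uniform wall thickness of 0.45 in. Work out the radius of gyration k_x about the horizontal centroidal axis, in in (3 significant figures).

k_x ≈ 3.05 in

Treat the section as a set of non-overlapping primitives; coordinates are from the bounding-box lower-left.
Outer rectangle: 4 × 8.8, A = 35.2 in², y = 4.4 in, Ī = 227.16 in⁴.
Inner void (subtracted): 3.1 × 7.9, A = 24.49 in², y = 4.4 in, Ī = 127.37 in⁴.
By symmetry the centroid is at mid-height, ȳ = 4.4 in.
All pieces are centred on the horizontal centroidal axis, so I = ΣĪ (holes subtracted) = 99.789 in⁴.
Radius of gyration: k = √(I/A) = √(99.789 / 10.71) = 3.0524 in.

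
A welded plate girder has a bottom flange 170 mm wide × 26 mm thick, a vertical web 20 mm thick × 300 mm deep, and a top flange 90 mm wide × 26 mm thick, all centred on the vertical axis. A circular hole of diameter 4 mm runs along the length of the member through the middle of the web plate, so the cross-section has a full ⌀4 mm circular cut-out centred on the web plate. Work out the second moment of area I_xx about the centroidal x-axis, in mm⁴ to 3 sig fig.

Treat the section as a set of non-overlapping primitives; coordinates are from the bounding-box lower-left.
Bottom plate: 170 × 26, A = 4 420 mm², y = 13 mm, Ī = 248 993 mm⁴.
Web plate: 20 × 300, A = 6 000 mm², y = 176 mm, Ī = 45 000 000 mm⁴.
Top plate: 90 × 26, A = 2 340 mm², y = 339 mm, Ī = 131 820 mm⁴.
Hole (subtracted): ⌀4, A = 12.566 mm², y = 176 mm, Ī = 12.566 mm⁴.
Centroid: ȳ = ΣA·y / ΣA = 149.4 mm.
Transfer each piece to the centroidal x-axis using Ī + A·d² with d = y − 149.4:
  bottom plate: d = -136.4 mm → contributes +82 486 864 mm⁴
  web plate: d = 26.597 mm → contributes +49 244 315 mm⁴
  top plate: d = 189.6 mm → contributes +84 247 609 mm⁴
  hole: d = 26.597 mm → contributes −8901.8 mm⁴
Total I = 215 969 887 mm⁴.

I_xx ≈ 2.16 × 10⁸ mm⁴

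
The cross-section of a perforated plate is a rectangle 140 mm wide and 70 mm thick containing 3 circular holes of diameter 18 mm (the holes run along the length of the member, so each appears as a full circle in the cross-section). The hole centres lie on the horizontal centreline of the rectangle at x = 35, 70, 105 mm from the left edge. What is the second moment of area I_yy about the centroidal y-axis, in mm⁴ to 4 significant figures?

Treat the section as a set of non-overlapping primitives; coordinates are from the bounding-box lower-left.
Plate: 140 × 70, A = 9 800 mm², x = 70 mm, Ī = 16 006 667 mm⁴.
Hole 1 (subtracted): ⌀18, A = 254.469 mm², x = 35 mm, Ī = 5 153 mm⁴.
Hole 2 (subtracted): ⌀18, A = 254.469 mm², x = 70 mm, Ī = 5 153 mm⁴.
Hole 3 (subtracted): ⌀18, A = 254.469 mm², x = 105 mm, Ī = 5 153 mm⁴.
By symmetry the centroid is at mid-width, x̄ = 70 mm.
Transfer each piece to the centroidal y-axis using Ī + A·d² with d = x − 70:
  plate: d = 0 mm → contributes +16 006 667 mm⁴
  hole 1: d = -35 mm → contributes −316 878 mm⁴
  hole 2: d = 0 mm → contributes −5 153 mm⁴
  hole 3: d = 35 mm → contributes −316 878 mm⁴
Total I = 15 367 759 mm⁴.

I_yy ≈ 1.537 × 10⁷ mm⁴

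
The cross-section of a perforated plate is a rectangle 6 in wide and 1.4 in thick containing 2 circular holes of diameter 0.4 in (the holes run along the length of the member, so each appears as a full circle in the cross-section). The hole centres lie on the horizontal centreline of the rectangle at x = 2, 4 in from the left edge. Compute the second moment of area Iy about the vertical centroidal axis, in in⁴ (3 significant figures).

Treat the section as a set of non-overlapping primitives; coordinates are from the bounding-box lower-left.
Plate: 6 × 1.4, A = 8.4 in², x = 3 in, Ī = 25.2 in⁴.
Hole 1 (subtracted): ⌀0.4, A = 0.12566 in², x = 2 in, Ī = 0.0012566 in⁴.
Hole 2 (subtracted): ⌀0.4, A = 0.12566 in², x = 4 in, Ī = 0.0012566 in⁴.
By symmetry the centroid is at mid-width, x̄ = 3 in.
Transfer each piece to the vertical centroidal axis using Ī + A·d² with d = x − 3:
  plate: d = 0 in → contributes +25.2 in⁴
  hole 1: d = -1 in → contributes −0.12692 in⁴
  hole 2: d = 1 in → contributes −0.12692 in⁴
Total I = 24.946 in⁴.

Iy ≈ 24.9 in⁴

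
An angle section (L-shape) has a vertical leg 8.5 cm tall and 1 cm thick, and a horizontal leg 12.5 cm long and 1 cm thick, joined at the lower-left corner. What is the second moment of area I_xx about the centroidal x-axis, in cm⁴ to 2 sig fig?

Break the section into simple shapes (no overlaps), measuring from the bottom-left corner of the bounding box.
Vertical leg: 1 × 8.5, A = 8.5 cm², y = 4.25 cm, Ī = 51.18 cm⁴.
Horizontal leg (remainder): 11.5 × 1, A = 11.5 cm², y = 0.5 cm, Ī = 0.9583 cm⁴.
Centroid: ȳ = ΣA·y / ΣA = 2.094 cm.
Transfer each piece to the centroidal x-axis using Ī + A·d² with d = y − 2.094:
  vertical leg: d = 2.156 cm → contributes +90.7 cm⁴
  horizontal leg (remainder): d = -1.594 cm → contributes +30.17 cm⁴
Total I = 120.9 cm⁴.

I_xx ≈ 120 cm⁴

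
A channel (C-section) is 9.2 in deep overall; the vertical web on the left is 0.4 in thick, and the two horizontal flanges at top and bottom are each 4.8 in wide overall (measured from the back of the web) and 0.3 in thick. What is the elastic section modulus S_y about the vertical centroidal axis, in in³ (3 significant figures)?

Split into non-overlapping primitives; take the origin at the lower-left of the bounding box.
Web: 0.4 × 9.2, A = 3.68 in², x = 0.2 in, Ī = 0.049067 in⁴.
Top flange (beyond web): 4.4 × 0.3, A = 1.32 in², x = 2.6 in, Ī = 2.1296 in⁴.
Bottom flange (beyond web): 4.4 × 0.3, A = 1.32 in², x = 2.6 in, Ī = 2.1296 in⁴.
Centroid: x̄ = ΣA·x / ΣA = 1.2025 in.
Transfer each piece to the vertical centroidal axis using Ī + A·d² with d = x − 1.2025:
  web: d = -1.0025 in → contributes +3.7477 in⁴
  top flange (beyond web): d = 1.3975 in → contributes +4.7075 in⁴
  bottom flange (beyond web): d = 1.3975 in → contributes +4.7075 in⁴
Total I = 13.163 in⁴.
Extreme fibre distance c = 3.5975 in; S = I/c = 3.6589 in³.

S_y ≈ 3.66 in³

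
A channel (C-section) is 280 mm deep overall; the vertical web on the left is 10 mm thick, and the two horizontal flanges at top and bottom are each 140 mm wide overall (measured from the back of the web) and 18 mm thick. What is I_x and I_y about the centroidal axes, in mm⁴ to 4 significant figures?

Decompose the section into non-overlapping parts with the origin at the bottom-left of its bounding rectangle.
Web: 10 × 280, A = 2 800 mm², y = 140 mm, Ī = 18 293 333 mm⁴.
Top flange (beyond web): 130 × 18, A = 2 340 mm², y = 271 mm, Ī = 63 180 mm⁴.
Bottom flange (beyond web): 130 × 18, A = 2 340 mm², y = 9 mm, Ī = 63 180 mm⁴.
By symmetry the centroid is at mid-height, ȳ = 140 mm.
Transfer each piece to the centroidal x-axis using Ī + A·d² with d = y − 140:
  web: d = 0 mm → contributes +18 293 333 mm⁴
  top flange (beyond web): d = 131 mm → contributes +40 219 920 mm⁴
  bottom flange (beyond web): d = -131 mm → contributes +40 219 920 mm⁴
Total I = 98 733 173 mm⁴.
For the y-axis: x̄ = 48.7968 mm.
Repeating about the centroidal y-axis gives I_y = 15 198 504 mm⁴.

I_x ≈ 9.873 × 10⁷ mm⁴, I_y ≈ 1.520 × 10⁷ mm⁴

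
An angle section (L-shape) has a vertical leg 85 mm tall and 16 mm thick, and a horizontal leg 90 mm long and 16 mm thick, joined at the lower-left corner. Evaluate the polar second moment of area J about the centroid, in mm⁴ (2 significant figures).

J ≈ 3.4 × 10⁶ mm⁴

Decompose the section into non-overlapping parts with the origin at the bottom-left of its bounding rectangle.
Vertical leg: 16 × 85, A = 1 360 mm², y = 42.5 mm, Ī = 818 833 mm⁴.
Horizontal leg (remainder): 74 × 16, A = 1 184 mm², y = 8 mm, Ī = 25 259 mm⁴.
Centroid: ȳ = ΣA·y / ΣA = 26.44 mm.
Transfer each piece to the centroidal x-axis using Ī + A·d² with d = y − 26.44:
  vertical leg: d = 16.06 mm → contributes +1 169 461 mm⁴
  horizontal leg (remainder): d = -18.44 mm → contributes +428 007 mm⁴
Total I = 1 597 468 mm⁴.
For the y-axis: x̄ = 28.94 mm.
Repeating about the centroidal y-axis gives I_y = 1 851 048 mm⁴.
Polar second moment: J = I_x + I_y = 3 448 516 mm⁴.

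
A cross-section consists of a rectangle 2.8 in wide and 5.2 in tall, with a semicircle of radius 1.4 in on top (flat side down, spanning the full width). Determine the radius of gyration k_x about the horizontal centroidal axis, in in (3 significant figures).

Split into non-overlapping primitives; take the origin at the lower-left of the bounding box.
Rectangular body: 2.8 × 5.2, A = 14.56 in², y = 2.6 in, Ī = 32.809 in⁴.
Semicircular cap: semicircle r = 1.4, A = 3.0788 in², y = 5.7942 in, Ī = 0.42164 in⁴.
Centroid: ȳ = ΣA·y / ΣA = 3.1575 in.
Transfer each piece to the horizontal centroidal axis using Ī + A·d² with d = y − 3.1575:
  rectangular body: d = -0.55753 in → contributes +37.334 in⁴
  semicircular cap: d = 2.6366 in → contributes +21.825 in⁴
Total I = 59.159 in⁴.
Radius of gyration: k = √(I/A) = √(59.159 / 17.639) = 1.8314 in.

k_x ≈ 1.83 in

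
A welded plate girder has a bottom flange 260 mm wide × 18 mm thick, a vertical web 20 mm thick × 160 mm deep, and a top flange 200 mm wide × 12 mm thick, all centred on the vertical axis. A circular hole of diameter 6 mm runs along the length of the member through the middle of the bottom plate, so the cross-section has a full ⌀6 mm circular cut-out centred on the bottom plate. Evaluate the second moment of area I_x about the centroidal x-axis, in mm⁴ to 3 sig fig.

I_x ≈ 5.74 × 10⁷ mm⁴

Split into non-overlapping primitives; take the origin at the lower-left of the bounding box.
Bottom plate: 260 × 18, A = 4 680 mm², y = 9 mm, Ī = 126 360 mm⁴.
Web plate: 20 × 160, A = 3 200 mm², y = 98 mm, Ī = 6 826 667 mm⁴.
Top plate: 200 × 12, A = 2 400 mm², y = 184 mm, Ī = 28 800 mm⁴.
Hole (subtracted): ⌀6, A = 28.274 mm², y = 9 mm, Ī = 63.617 mm⁴.
Centroid: ȳ = ΣA·y / ΣA = 77.749 mm.
Transfer each piece to the centroidal x-axis using Ī + A·d² with d = y − 77.749:
  bottom plate: d = -68.749 mm → contributes +22 246 287 mm⁴
  web plate: d = 20.251 mm → contributes +8 138 944 mm⁴
  top plate: d = 106.25 mm → contributes +27 122 855 mm⁴
  hole: d = -68.749 mm → contributes −133 702 mm⁴
Total I = 57 374 385 mm⁴.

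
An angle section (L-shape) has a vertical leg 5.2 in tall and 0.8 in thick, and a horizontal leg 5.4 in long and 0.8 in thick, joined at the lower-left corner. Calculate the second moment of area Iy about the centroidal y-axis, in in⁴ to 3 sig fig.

Iy ≈ 20.9 in⁴

Split into non-overlapping primitives; take the origin at the lower-left of the bounding box.
Vertical leg: 0.8 × 5.2, A = 4.16 in², x = 0.4 in, Ī = 0.22187 in⁴.
Horizontal leg (remainder): 4.6 × 0.8, A = 3.68 in², x = 3.1 in, Ī = 6.4891 in⁴.
Centroid: x̄ = ΣA·x / ΣA = 1.6673 in.
Transfer each piece to the centroidal y-axis using Ī + A·d² with d = x − 1.6673:
  vertical leg: d = -1.2673 in → contributes +6.9035 in⁴
  horizontal leg (remainder): d = 1.4327 in → contributes +14.042 in⁴
Total I = 20.946 in⁴.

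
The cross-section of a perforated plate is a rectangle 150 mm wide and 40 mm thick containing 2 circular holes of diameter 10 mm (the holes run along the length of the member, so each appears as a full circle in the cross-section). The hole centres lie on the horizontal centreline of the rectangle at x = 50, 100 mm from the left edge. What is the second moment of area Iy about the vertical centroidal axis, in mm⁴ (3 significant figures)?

Treat the section as a set of non-overlapping primitives; coordinates are from the bounding-box lower-left.
Plate: 150 × 40, A = 6 000 mm², x = 75 mm, Ī = 11 250 000 mm⁴.
Hole 1 (subtracted): ⌀10, A = 78.54 mm², x = 50 mm, Ī = 490.87 mm⁴.
Hole 2 (subtracted): ⌀10, A = 78.54 mm², x = 100 mm, Ī = 490.87 mm⁴.
By symmetry the centroid is at mid-width, x̄ = 75 mm.
Transfer each piece to the vertical centroidal axis using Ī + A·d² with d = x − 75:
  plate: d = 0 mm → contributes +11 250 000 mm⁴
  hole 1: d = -25 mm → contributes −49 578 mm⁴
  hole 2: d = 25 mm → contributes −49 578 mm⁴
Total I = 11 150 843 mm⁴.

Iy ≈ 1.12 × 10⁷ mm⁴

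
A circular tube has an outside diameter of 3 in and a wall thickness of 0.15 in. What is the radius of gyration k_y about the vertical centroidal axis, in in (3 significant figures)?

Treat the section as a set of non-overlapping primitives; coordinates are from the bounding-box lower-left.
Outer circle: ⌀3, A = 7.0686 in², x = 1.5 in, Ī = 3.9761 in⁴.
Bore (subtracted): ⌀2.7, A = 5.7256 in², x = 1.5 in, Ī = 2.6087 in⁴.
By symmetry the centroid is at mid-width, x̄ = 1.5 in.
All pieces are centred on the vertical centroidal axis, so I = ΣĪ (holes subtracted) = 1.3674 in⁴.
Radius of gyration: k = √(I/A) = √(1.3674 / 1.343) = 1.009 in.

k_y ≈ 1.01 in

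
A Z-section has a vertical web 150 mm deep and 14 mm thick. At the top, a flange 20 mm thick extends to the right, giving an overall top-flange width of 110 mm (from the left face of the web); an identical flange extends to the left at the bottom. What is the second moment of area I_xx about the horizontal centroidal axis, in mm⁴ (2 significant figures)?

I_xx ≈ 2.0 × 10⁷ mm⁴

Split into non-overlapping primitives; take the origin at the lower-left of the bounding box.
Web: 14 × 150, A = 2 100 mm², y = 75 mm, Ī = 3 937 500 mm⁴.
Top flange (beyond web): 96 × 20, A = 1 920 mm², y = 140 mm, Ī = 64 000 mm⁴.
Bottom flange (beyond web): 96 × 20, A = 1 920 mm², y = 10 mm, Ī = 64 000 mm⁴.
Centroid: ȳ = ΣA·y / ΣA = 75 mm.
Transfer each piece to the horizontal centroidal axis using Ī + A·d² with d = y − 75:
  web: d = 0 mm → contributes +3 937 500 mm⁴
  top flange (beyond web): d = 65 mm → contributes +8 176 000 mm⁴
  bottom flange (beyond web): d = -65 mm → contributes +8 176 000 mm⁴
Total I = 20 289 500 mm⁴.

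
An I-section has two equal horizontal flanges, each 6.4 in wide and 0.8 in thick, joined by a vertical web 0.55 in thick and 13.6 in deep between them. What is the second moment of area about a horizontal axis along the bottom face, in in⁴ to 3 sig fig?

I_base ≈ 1670 in⁴

Break the section into simple shapes (no overlaps), measuring from the bottom-left corner of the bounding box.
Bottom flange: 6.4 × 0.8, A = 5.12 in², y = 0.4 in, Ī = 0.27307 in⁴.
Web: 0.55 × 13.6, A = 7.48 in², y = 7.6 in, Ī = 115.29 in⁴.
Top flange: 6.4 × 0.8, A = 5.12 in², y = 14.8 in, Ī = 0.27307 in⁴.
Transfer each piece to the bottom edge using Ī + A·d² with d = y − 0:
  bottom flange: d = 0.4 in → contributes +1.0923 in⁴
  web: d = 7.6 in → contributes +547.34 in⁴
  top flange: d = 14.8 in → contributes +1121.8 in⁴
Total I = 1670.2 in⁴.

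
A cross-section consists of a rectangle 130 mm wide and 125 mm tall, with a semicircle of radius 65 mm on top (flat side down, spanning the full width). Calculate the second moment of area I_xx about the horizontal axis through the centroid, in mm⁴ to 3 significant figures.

I_xx ≈ 6.14 × 10⁷ mm⁴

Treat the section as a set of non-overlapping primitives; coordinates are from the bounding-box lower-left.
Rectangular body: 130 × 125, A = 16 250 mm², y = 62.5 mm, Ī = 21 158 854 mm⁴.
Semicircular cap: semicircle r = 65, A = 6636.6 mm², y = 152.59 mm, Ī = 1 959 230 mm⁴.
Centroid: ȳ = ΣA·y / ΣA = 88.623 mm.
Transfer each piece to the horizontal axis through the centroid using Ī + A·d² with d = y − 88.623:
  rectangular body: d = -26.123 mm → contributes +32 248 210 mm⁴
  semicircular cap: d = 63.964 mm → contributes +29 111 934 mm⁴
Total I = 61 360 144 mm⁴.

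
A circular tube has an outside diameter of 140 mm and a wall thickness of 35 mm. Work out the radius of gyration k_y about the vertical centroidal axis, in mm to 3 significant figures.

k_y ≈ 39.1 mm

Break the section into simple shapes (no overlaps), measuring from the bottom-left corner of the bounding box.
Outer circle: ⌀140, A = 15 394 mm², x = 70 mm, Ī = 18 857 410 mm⁴.
Bore (subtracted): ⌀70, A = 3848.5 mm², x = 70 mm, Ī = 1 178 588 mm⁴.
By symmetry the centroid is at mid-width, x̄ = 70 mm.
All pieces are centred on the vertical centroidal axis, so I = ΣĪ (holes subtracted) = 17 678 822 mm⁴.
Radius of gyration: k = √(I/A) = √(17 678 822 / 11 545) = 39.131 mm.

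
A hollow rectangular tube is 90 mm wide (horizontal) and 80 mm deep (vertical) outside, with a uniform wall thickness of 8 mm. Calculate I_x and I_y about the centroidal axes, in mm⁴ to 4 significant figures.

I_x ≈ 2.223 × 10⁶ mm⁴, I_y ≈ 2.699 × 10⁶ mm⁴

Break the section into simple shapes (no overlaps), measuring from the bottom-left corner of the bounding box.
Outer rectangle: 90 × 80, A = 7 200 mm², y = 40 mm, Ī = 3 840 000 mm⁴.
Inner void (subtracted): 74 × 64, A = 4 736 mm², y = 40 mm, Ī = 1 616 555 mm⁴.
By symmetry the centroid is at mid-height, ȳ = 40 mm.
All pieces are centred on the centroidal x-axis, so I = ΣĪ (holes subtracted) = 2 223 445 mm⁴.
Repeating about the centroidal y-axis gives I_y = 2 698 805 mm⁴.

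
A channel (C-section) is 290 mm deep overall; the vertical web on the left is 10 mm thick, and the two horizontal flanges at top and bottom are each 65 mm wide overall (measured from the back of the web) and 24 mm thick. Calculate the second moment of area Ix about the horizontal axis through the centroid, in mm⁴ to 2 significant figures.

Ix ≈ 6.7 × 10⁷ mm⁴

Decompose the section into non-overlapping parts with the origin at the bottom-left of its bounding rectangle.
Web: 10 × 290, A = 2 900 mm², y = 145 mm, Ī = 20 324 167 mm⁴.
Top flange (beyond web): 55 × 24, A = 1 320 mm², y = 278 mm, Ī = 63 360 mm⁴.
Bottom flange (beyond web): 55 × 24, A = 1 320 mm², y = 12 mm, Ī = 63 360 mm⁴.
By symmetry the centroid is at mid-height, ȳ = 145 mm.
Transfer each piece to the horizontal axis through the centroid using Ī + A·d² with d = y − 145:
  web: d = 0 mm → contributes +20 324 167 mm⁴
  top flange (beyond web): d = 133 mm → contributes +23 412 840 mm⁴
  bottom flange (beyond web): d = -133 mm → contributes +23 412 840 mm⁴
Total I = 67 149 847 mm⁴.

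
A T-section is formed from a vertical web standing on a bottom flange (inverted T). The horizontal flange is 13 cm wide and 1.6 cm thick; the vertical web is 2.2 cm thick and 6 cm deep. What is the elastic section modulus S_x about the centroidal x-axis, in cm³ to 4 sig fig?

S_x ≈ 30.17 cm³

Treat the section as a set of non-overlapping primitives; coordinates are from the bounding-box lower-left.
Flange: 13 × 1.6, A = 20.8 cm², y = 0.8 cm, Ī = 4.43733 cm⁴.
Web: 2.2 × 6, A = 13.2 cm², y = 4.6 cm, Ī = 39.6 cm⁴.
Centroid: ȳ = ΣA·y / ΣA = 2.27529 cm.
Transfer each piece to the centroidal x-axis using Ī + A·d² with d = y − 2.27529:
  flange: d = -1.47529 cm → contributes +49.7084 cm⁴
  web: d = 2.32471 cm → contributes +110.936 cm⁴
Total I = 160.645 cm⁴.
Extreme fibre distance c = 5.32471 cm; S = I/c = 30.1697 cm³.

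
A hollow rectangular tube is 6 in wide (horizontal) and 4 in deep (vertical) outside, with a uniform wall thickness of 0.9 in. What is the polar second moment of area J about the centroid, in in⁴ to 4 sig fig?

J ≈ 86.69 in⁴

Split into non-overlapping primitives; take the origin at the lower-left of the bounding box.
Outer rectangle: 6 × 4, A = 24 in², y = 2 in, Ī = 32 in⁴.
Inner void (subtracted): 4.2 × 2.2, A = 9.24 in², y = 2 in, Ī = 3.7268 in⁴.
By symmetry the centroid is at mid-height, ȳ = 2 in.
All pieces are centred on the centroidal x-axis, so I = ΣĪ (holes subtracted) = 28.2732 in⁴.
Repeating about the centroidal y-axis gives I_y = 58.4172 in⁴.
Polar second moment: J = I_x + I_y = 86.6904 in⁴.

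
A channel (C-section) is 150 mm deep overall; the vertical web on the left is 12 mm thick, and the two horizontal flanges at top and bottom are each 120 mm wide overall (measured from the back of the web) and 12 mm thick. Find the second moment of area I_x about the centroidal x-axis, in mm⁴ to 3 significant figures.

Decompose the section into non-overlapping parts with the origin at the bottom-left of its bounding rectangle.
Web: 12 × 150, A = 1 800 mm², y = 75 mm, Ī = 3 375 000 mm⁴.
Top flange (beyond web): 108 × 12, A = 1 296 mm², y = 144 mm, Ī = 15 552 mm⁴.
Bottom flange (beyond web): 108 × 12, A = 1 296 mm², y = 6 mm, Ī = 15 552 mm⁴.
By symmetry the centroid is at mid-height, ȳ = 75 mm.
Transfer each piece to the centroidal x-axis using Ī + A·d² with d = y − 75:
  web: d = 0 mm → contributes +3 375 000 mm⁴
  top flange (beyond web): d = 69 mm → contributes +6 185 808 mm⁴
  bottom flange (beyond web): d = -69 mm → contributes +6 185 808 mm⁴
Total I = 15 746 616 mm⁴.

I_x ≈ 1.57 × 10⁷ mm⁴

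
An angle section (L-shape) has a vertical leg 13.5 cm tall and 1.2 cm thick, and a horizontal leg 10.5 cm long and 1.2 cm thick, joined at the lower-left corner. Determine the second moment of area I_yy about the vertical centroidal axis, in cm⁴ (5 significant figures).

Split into non-overlapping primitives; take the origin at the lower-left of the bounding box.
Vertical leg: 1.2 × 13.5, A = 16.2 cm², x = 0.6 cm, Ī = 1.944 cm⁴.
Horizontal leg (remainder): 9.3 × 1.2, A = 11.16 cm², x = 5.85 cm, Ī = 80.4357 cm⁴.
Centroid: x̄ = ΣA·x / ΣA = 2.741447 cm.
Transfer each piece to the vertical centroidal axis using Ī + A·d² with d = x − 2.741447:
  vertical leg: d = -2.141447 cm → contributes +76.23391 cm⁴
  horizontal leg (remainder): d = 3.108553 cm → contributes +188.2759 cm⁴
Total I = 264.5098 cm⁴.

I_yy ≈ 264.51 cm⁴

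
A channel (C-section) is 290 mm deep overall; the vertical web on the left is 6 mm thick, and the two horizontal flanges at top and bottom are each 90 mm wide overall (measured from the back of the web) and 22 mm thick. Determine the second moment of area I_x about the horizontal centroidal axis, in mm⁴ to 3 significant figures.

Split into non-overlapping primitives; take the origin at the lower-left of the bounding box.
Web: 6 × 290, A = 1 740 mm², y = 145 mm, Ī = 12 194 500 mm⁴.
Top flange (beyond web): 84 × 22, A = 1 848 mm², y = 279 mm, Ī = 74 536 mm⁴.
Bottom flange (beyond web): 84 × 22, A = 1 848 mm², y = 11 mm, Ī = 74 536 mm⁴.
By symmetry the centroid is at mid-height, ȳ = 145 mm.
Transfer each piece to the horizontal centroidal axis using Ī + A·d² with d = y − 145:
  web: d = 0 mm → contributes +12 194 500 mm⁴
  top flange (beyond web): d = 134 mm → contributes +33 257 224 mm⁴
  bottom flange (beyond web): d = -134 mm → contributes +33 257 224 mm⁴
Total I = 78 708 948 mm⁴.

I_x ≈ 7.87 × 10⁷ mm⁴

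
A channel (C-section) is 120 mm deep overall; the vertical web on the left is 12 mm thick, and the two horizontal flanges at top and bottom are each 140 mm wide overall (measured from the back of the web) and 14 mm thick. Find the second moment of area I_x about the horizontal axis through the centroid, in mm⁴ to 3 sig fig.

Treat the section as a set of non-overlapping primitives; coordinates are from the bounding-box lower-left.
Web: 12 × 120, A = 1 440 mm², y = 60 mm, Ī = 1 728 000 mm⁴.
Top flange (beyond web): 128 × 14, A = 1 792 mm², y = 113 mm, Ī = 29 269 mm⁴.
Bottom flange (beyond web): 128 × 14, A = 1 792 mm², y = 7 mm, Ī = 29 269 mm⁴.
By symmetry the centroid is at mid-height, ȳ = 60 mm.
Transfer each piece to the horizontal axis through the centroid using Ī + A·d² with d = y − 60:
  web: d = 0 mm → contributes +1 728 000 mm⁴
  top flange (beyond web): d = 53 mm → contributes +5 062 997 mm⁴
  bottom flange (beyond web): d = -53 mm → contributes +5 062 997 mm⁴
Total I = 11 853 995 mm⁴.

I_x ≈ 1.19 × 10⁷ mm⁴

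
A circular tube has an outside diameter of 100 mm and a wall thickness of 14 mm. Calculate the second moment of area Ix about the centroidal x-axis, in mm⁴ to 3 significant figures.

Break the section into simple shapes (no overlaps), measuring from the bottom-left corner of the bounding box.
Outer circle: ⌀100, A = 7 854 mm², y = 50 mm, Ī = 4 908 739 mm⁴.
Bore (subtracted): ⌀72, A = 4071.5 mm², y = 50 mm, Ī = 1 319 167 mm⁴.
By symmetry the centroid is at mid-height, ȳ = 50 mm.
All pieces are centred on the centroidal x-axis, so I = ΣĪ (holes subtracted) = 3 589 571 mm⁴.

Ix ≈ 3.59 × 10⁶ mm⁴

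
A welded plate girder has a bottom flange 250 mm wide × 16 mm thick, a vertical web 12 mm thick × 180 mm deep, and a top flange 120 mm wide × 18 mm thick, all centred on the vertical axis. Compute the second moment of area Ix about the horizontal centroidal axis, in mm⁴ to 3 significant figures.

Ix ≈ 6.17 × 10⁷ mm⁴

Decompose the section into non-overlapping parts with the origin at the bottom-left of its bounding rectangle.
Bottom plate: 250 × 16, A = 4 000 mm², y = 8 mm, Ī = 85 333 mm⁴.
Web plate: 12 × 180, A = 2 160 mm², y = 106 mm, Ī = 5 832 000 mm⁴.
Top plate: 120 × 18, A = 2 160 mm², y = 205 mm, Ī = 58 320 mm⁴.
Centroid: ȳ = ΣA·y / ΣA = 84.587 mm.
Transfer each piece to the horizontal centroidal axis using Ī + A·d² with d = y − 84.587:
  bottom plate: d = -76.587 mm → contributes +23 547 325 mm⁴
  web plate: d = 21.413 mm → contributes +6 822 438 mm⁴
  top plate: d = 120.41 mm → contributes +31 377 028 mm⁴
Total I = 61 746 791 mm⁴.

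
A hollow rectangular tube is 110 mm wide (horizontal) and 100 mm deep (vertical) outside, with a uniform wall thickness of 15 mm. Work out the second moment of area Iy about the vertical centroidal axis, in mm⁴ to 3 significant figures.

Treat the section as a set of non-overlapping primitives; coordinates are from the bounding-box lower-left.
Outer rectangle: 110 × 100, A = 11 000 mm², x = 55 mm, Ī = 11 091 667 mm⁴.
Inner void (subtracted): 80 × 70, A = 5 600 mm², x = 55 mm, Ī = 2 986 667 mm⁴.
By symmetry the centroid is at mid-width, x̄ = 55 mm.
All pieces are centred on the vertical centroidal axis, so I = ΣĪ (holes subtracted) = 8 105 000 mm⁴.

Iy ≈ 8.11 × 10⁶ mm⁴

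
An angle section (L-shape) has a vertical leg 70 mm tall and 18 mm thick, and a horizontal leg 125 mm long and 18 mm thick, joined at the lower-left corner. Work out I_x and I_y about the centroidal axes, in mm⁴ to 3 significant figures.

I_x ≈ 1.08 × 10⁶ mm⁴, I_y ≈ 4.85 × 10⁶ mm⁴

Decompose the section into non-overlapping parts with the origin at the bottom-left of its bounding rectangle.
Vertical leg: 18 × 70, A = 1 260 mm², y = 35 mm, Ī = 514 500 mm⁴.
Horizontal leg (remainder): 107 × 18, A = 1 926 mm², y = 9 mm, Ī = 52 002 mm⁴.
Centroid: ȳ = ΣA·y / ΣA = 19.282 mm.
Transfer each piece to the centroidal x-axis using Ī + A·d² with d = y − 19.282:
  vertical leg: d = 15.718 mm → contributes +825 771 mm⁴
  horizontal leg (remainder): d = -10.282 mm → contributes +255 637 mm⁴
Total I = 1 081 408 mm⁴.
For the y-axis: x̄ = 46.782 mm.
Repeating about the centroidal y-axis gives I_y = 4 846 955 mm⁴.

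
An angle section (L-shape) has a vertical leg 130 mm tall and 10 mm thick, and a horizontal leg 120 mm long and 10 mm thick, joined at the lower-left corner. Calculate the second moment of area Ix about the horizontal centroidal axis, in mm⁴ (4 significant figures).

Ix ≈ 3.985 × 10⁶ mm⁴

Treat the section as a set of non-overlapping primitives; coordinates are from the bounding-box lower-left.
Vertical leg: 10 × 130, A = 1 300 mm², y = 65 mm, Ī = 1 830 833 mm⁴.
Horizontal leg (remainder): 110 × 10, A = 1 100 mm², y = 5 mm, Ī = 9166.67 mm⁴.
Centroid: ȳ = ΣA·y / ΣA = 37.5 mm.
Transfer each piece to the horizontal centroidal axis using Ī + A·d² with d = y − 37.5:
  vertical leg: d = 27.5 mm → contributes +2 813 958 mm⁴
  horizontal leg (remainder): d = -32.5 mm → contributes +1 171 042 mm⁴
Total I = 3 985 000 mm⁴.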